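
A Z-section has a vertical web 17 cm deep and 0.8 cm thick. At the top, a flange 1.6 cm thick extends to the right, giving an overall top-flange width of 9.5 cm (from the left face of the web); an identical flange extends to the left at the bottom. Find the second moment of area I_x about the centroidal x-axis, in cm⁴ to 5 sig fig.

Break the section into simple shapes (no overlaps), measuring from the bottom-left corner of the bounding box.
Web: 0.8 × 17, A = 13.6 cm², y = 8.5 cm, Ī = 327.5333 cm⁴.
Top flange (beyond web): 8.7 × 1.6, A = 13.92 cm², y = 16.2 cm, Ī = 2.9696 cm⁴.
Bottom flange (beyond web): 8.7 × 1.6, A = 13.92 cm², y = 0.8 cm, Ī = 2.9696 cm⁴.
Centroid: ȳ = ΣA·y / ΣA = 8.5 cm.
Transfer each piece to the centroidal x-axis using Ī + A·d² with d = y − 8.5:
  web: d = 0 cm → contributes +327.5333 cm⁴
  top flange (beyond web): d = 7.7 cm → contributes +828.2864 cm⁴
  bottom flange (beyond web): d = -7.7 cm → contributes +828.2864 cm⁴
Total I = 1984.106 cm⁴.

I_x ≈ 1984.1 cm⁴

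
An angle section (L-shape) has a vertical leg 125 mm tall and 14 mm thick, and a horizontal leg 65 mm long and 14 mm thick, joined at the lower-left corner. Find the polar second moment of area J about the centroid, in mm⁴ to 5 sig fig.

J ≈ 4.5713 × 10⁶ mm⁴

Split into non-overlapping primitives; take the origin at the lower-left of the bounding box.
Vertical leg: 14 × 125, A = 1 750 mm², y = 62.5 mm, Ī = 2 278 646 mm⁴.
Horizontal leg (remainder): 51 × 14, A = 714 mm², y = 7 mm, Ī = 11 662 mm⁴.
Centroid: ȳ = ΣA·y / ΣA = 46.41761 mm.
Transfer each piece to the centroidal x-axis using Ī + A·d² with d = y − 46.41761:
  vertical leg: d = 16.08239 mm → contributes +2 731 271 mm⁴
  horizontal leg (remainder): d = -39.41761 mm → contributes +1 121 038 mm⁴
Total I = 3 852 310 mm⁴.
For the y-axis: x̄ = 16.41761 mm.
Repeating about the centroidal y-axis gives I_y = 718969.6 mm⁴.
Polar second moment: J = I_x + I_y = 4 571 279 mm⁴.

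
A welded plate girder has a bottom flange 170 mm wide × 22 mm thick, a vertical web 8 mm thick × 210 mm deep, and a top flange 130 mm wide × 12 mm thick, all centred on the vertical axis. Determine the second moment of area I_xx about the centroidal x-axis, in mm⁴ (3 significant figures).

Decompose the section into non-overlapping parts with the origin at the bottom-left of its bounding rectangle.
Bottom plate: 170 × 22, A = 3 740 mm², y = 11 mm, Ī = 150 847 mm⁴.
Web plate: 8 × 210, A = 1 680 mm², y = 127 mm, Ī = 6 174 000 mm⁴.
Top plate: 130 × 12, A = 1 560 mm², y = 238 mm, Ī = 18 720 mm⁴.
Centroid: ȳ = ΣA·y / ΣA = 89.653 mm.
Transfer each piece to the centroidal x-axis using Ī + A·d² with d = y − 89.653:
  bottom plate: d = -78.653 mm → contributes +23 287 761 mm⁴
  web plate: d = 37.347 mm → contributes +8 517 224 mm⁴
  top plate: d = 148.35 mm → contributes +34 349 242 mm⁴
Total I = 66 154 228 mm⁴.

I_xx ≈ 6.62 × 10⁷ mm⁴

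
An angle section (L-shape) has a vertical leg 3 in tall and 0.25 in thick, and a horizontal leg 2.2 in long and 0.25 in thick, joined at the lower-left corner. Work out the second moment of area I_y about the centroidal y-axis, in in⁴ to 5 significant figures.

Split into non-overlapping primitives; take the origin at the lower-left of the bounding box.
Vertical leg: 0.25 × 3, A = 0.75 in², x = 0.125 in, Ī = 0.00390625 in⁴.
Horizontal leg (remainder): 1.95 × 0.25, A = 0.4875 in², x = 1.225 in, Ī = 0.1544766 in⁴.
Centroid: x̄ = ΣA·x / ΣA = 0.5583333 in.
Transfer each piece to the centroidal y-axis using Ī + A·d² with d = x − 0.5583333:
  vertical leg: d = -0.4333333 in → contributes +0.1447396 in⁴
  horizontal leg (remainder): d = 0.6666667 in → contributes +0.3711432 in⁴
Total I = 0.5158828 in⁴.

I_y ≈ 0.51588 in⁴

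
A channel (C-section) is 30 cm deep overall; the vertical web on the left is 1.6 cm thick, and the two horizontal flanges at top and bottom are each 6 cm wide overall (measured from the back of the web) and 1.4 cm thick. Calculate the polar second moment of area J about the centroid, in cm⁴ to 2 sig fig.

J ≈ 6200 cm⁴

Treat the section as a set of non-overlapping primitives; coordinates are from the bounding-box lower-left.
Web: 1.6 × 30, A = 48 cm², y = 15 cm, Ī = 3 600 cm⁴.
Top flange (beyond web): 4.4 × 1.4, A = 6.16 cm², y = 29.3 cm, Ī = 1.006 cm⁴.
Bottom flange (beyond web): 4.4 × 1.4, A = 6.16 cm², y = 0.7 cm, Ī = 1.006 cm⁴.
By symmetry the centroid is at mid-height, ȳ = 15 cm.
Transfer each piece to the centroidal x-axis using Ī + A·d² with d = y − 15:
  web: d = 0 cm → contributes +3 600 cm⁴
  top flange (beyond web): d = 14.3 cm → contributes +1 261 cm⁴
  bottom flange (beyond web): d = -14.3 cm → contributes +1 261 cm⁴
Total I = 6 121 cm⁴.
For the y-axis: x̄ = 1.413 cm.
Repeating about the centroidal y-axis gives I_y = 118.3 cm⁴.
Polar second moment: J = I_x + I_y = 6 240 cm⁴.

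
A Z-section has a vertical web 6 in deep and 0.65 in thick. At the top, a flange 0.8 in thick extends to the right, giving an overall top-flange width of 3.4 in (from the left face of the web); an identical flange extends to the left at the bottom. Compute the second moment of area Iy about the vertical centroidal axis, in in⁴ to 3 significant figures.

Iy ≈ 15.6 in⁴

Treat the section as a set of non-overlapping primitives; coordinates are from the bounding-box lower-left.
Web: 0.65 × 6, A = 3.9 in², x = 3.075 in, Ī = 0.13731 in⁴.
Top flange (beyond web): 2.75 × 0.8, A = 2.2 in², x = 4.775 in, Ī = 1.3865 in⁴.
Bottom flange (beyond web): 2.75 × 0.8, A = 2.2 in², x = 1.375 in, Ī = 1.3865 in⁴.
Centroid: x̄ = ΣA·x / ΣA = 3.075 in.
Transfer each piece to the vertical centroidal axis using Ī + A·d² with d = x − 3.075:
  web: d = 0 in → contributes +0.13731 in⁴
  top flange (beyond web): d = 1.7 in → contributes +7.7445 in⁴
  bottom flange (beyond web): d = -1.7 in → contributes +7.7445 in⁴
Total I = 15.626 in⁴.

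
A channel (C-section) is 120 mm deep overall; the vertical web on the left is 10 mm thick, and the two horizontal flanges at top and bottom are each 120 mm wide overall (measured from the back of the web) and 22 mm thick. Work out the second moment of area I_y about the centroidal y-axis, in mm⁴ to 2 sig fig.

Decompose the section into non-overlapping parts with the origin at the bottom-left of its bounding rectangle.
Web: 10 × 120, A = 1 200 mm², x = 5 mm, Ī = 10 000 mm⁴.
Top flange (beyond web): 110 × 22, A = 2 420 mm², x = 65 mm, Ī = 2 440 167 mm⁴.
Bottom flange (beyond web): 110 × 22, A = 2 420 mm², x = 65 mm, Ī = 2 440 167 mm⁴.
Centroid: x̄ = ΣA·x / ΣA = 53.08 mm.
Transfer each piece to the centroidal y-axis using Ī + A·d² with d = x − 53.08:
  web: d = -48.08 mm → contributes +2 783 963 mm⁴
  top flange (beyond web): d = 11.92 mm → contributes +2 784 046 mm⁴
  bottom flange (beyond web): d = 11.92 mm → contributes +2 784 046 mm⁴
Total I = 8 352 055 mm⁴.

I_y ≈ 8.4 × 10⁶ mm⁴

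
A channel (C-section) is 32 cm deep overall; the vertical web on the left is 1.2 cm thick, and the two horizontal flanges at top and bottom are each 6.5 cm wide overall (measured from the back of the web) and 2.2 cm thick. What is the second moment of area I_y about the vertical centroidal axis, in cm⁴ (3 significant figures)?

Treat the section as a set of non-overlapping primitives; coordinates are from the bounding-box lower-left.
Web: 1.2 × 32, A = 38.4 cm², x = 0.6 cm, Ī = 4.608 cm⁴.
Top flange (beyond web): 5.3 × 2.2, A = 11.66 cm², x = 3.85 cm, Ī = 27.294 cm⁴.
Bottom flange (beyond web): 5.3 × 2.2, A = 11.66 cm², x = 3.85 cm, Ī = 27.294 cm⁴.
Centroid: x̄ = ΣA·x / ΣA = 1.828 cm.
Transfer each piece to the vertical centroidal axis using Ī + A·d² with d = x − 1.828:
  web: d = -1.228 cm → contributes +62.511 cm⁴
  top flange (beyond web): d = 2.022 cm → contributes +74.967 cm⁴
  bottom flange (beyond web): d = 2.022 cm → contributes +74.967 cm⁴
Total I = 212.45 cm⁴.

I_y ≈ 212 cm⁴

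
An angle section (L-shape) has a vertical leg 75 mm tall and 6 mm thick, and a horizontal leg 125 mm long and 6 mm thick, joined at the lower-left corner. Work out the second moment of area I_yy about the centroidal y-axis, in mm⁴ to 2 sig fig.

I_yy ≈ 1.9 × 10⁶ mm⁴

Split into non-overlapping primitives; take the origin at the lower-left of the bounding box.
Vertical leg: 6 × 75, A = 450 mm², x = 3 mm, Ī = 1 350 mm⁴.
Horizontal leg (remainder): 119 × 6, A = 714 mm², x = 65.5 mm, Ī = 842 580 mm⁴.
Centroid: x̄ = ΣA·x / ΣA = 41.34 mm.
Transfer each piece to the centroidal y-axis using Ī + A·d² with d = x − 41.34:
  vertical leg: d = -38.34 mm → contributes +662 748 mm⁴
  horizontal leg (remainder): d = 24.16 mm → contributes +1 259 427 mm⁴
Total I = 1 922 175 mm⁴.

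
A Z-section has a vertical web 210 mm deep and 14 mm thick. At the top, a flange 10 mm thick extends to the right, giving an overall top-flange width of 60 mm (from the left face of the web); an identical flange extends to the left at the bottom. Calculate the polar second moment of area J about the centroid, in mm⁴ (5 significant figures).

J ≈ 2.1050 × 10⁷ mm⁴

Treat the section as a set of non-overlapping primitives; coordinates are from the bounding-box lower-left.
Web: 14 × 210, A = 2 940 mm², y = 105 mm, Ī = 10 804 500 mm⁴.
Top flange (beyond web): 46 × 10, A = 460 mm², y = 205 mm, Ī = 3833.333 mm⁴.
Bottom flange (beyond web): 46 × 10, A = 460 mm², y = 5 mm, Ī = 3833.333 mm⁴.
Centroid: ȳ = ΣA·y / ΣA = 105 mm.
Transfer each piece to the centroidal x-axis using Ī + A·d² with d = y − 105:
  web: d = 0 mm → contributes +10 804 500 mm⁴
  top flange (beyond web): d = 100 mm → contributes +4 603 833 mm⁴
  bottom flange (beyond web): d = -100 mm → contributes +4 603 833 mm⁴
Total I = 20 012 167 mm⁴.
For the y-axis: x̄ = 53 mm.
Repeating about the centroidal y-axis gives I_y = 1 038 247 mm⁴.
Polar second moment: J = I_x + I_y = 21 050 413 mm⁴.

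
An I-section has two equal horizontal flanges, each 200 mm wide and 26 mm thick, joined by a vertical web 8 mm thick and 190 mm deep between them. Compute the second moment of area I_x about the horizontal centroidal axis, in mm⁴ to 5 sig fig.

I_x ≈ 1.2646 × 10⁸ mm⁴

Split into non-overlapping primitives; take the origin at the lower-left of the bounding box.
Bottom flange: 200 × 26, A = 5 200 mm², y = 13 mm, Ī = 292933.3 mm⁴.
Web: 8 × 190, A = 1 520 mm², y = 121 mm, Ī = 4 572 667 mm⁴.
Top flange: 200 × 26, A = 5 200 mm², y = 229 mm, Ī = 292933.3 mm⁴.
By symmetry the centroid is at mid-height, ȳ = 121 mm.
Transfer each piece to the horizontal centroidal axis using Ī + A·d² with d = y − 121:
  bottom flange: d = -108 mm → contributes +60 945 733 mm⁴
  web: d = 0 mm → contributes +4 572 667 mm⁴
  top flange: d = 108 mm → contributes +60 945 733 mm⁴
Total I = 126 464 133 mm⁴.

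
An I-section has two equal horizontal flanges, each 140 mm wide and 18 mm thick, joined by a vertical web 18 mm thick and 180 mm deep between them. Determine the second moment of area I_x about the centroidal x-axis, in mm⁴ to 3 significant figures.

I_x ≈ 5.83 × 10⁷ mm⁴

Split into non-overlapping primitives; take the origin at the lower-left of the bounding box.
Bottom flange: 140 × 18, A = 2 520 mm², y = 9 mm, Ī = 68 040 mm⁴.
Web: 18 × 180, A = 3 240 mm², y = 108 mm, Ī = 8 748 000 mm⁴.
Top flange: 140 × 18, A = 2 520 mm², y = 207 mm, Ī = 68 040 mm⁴.
By symmetry the centroid is at mid-height, ȳ = 108 mm.
Transfer each piece to the centroidal x-axis using Ī + A·d² with d = y − 108:
  bottom flange: d = -99 mm → contributes +24 766 560 mm⁴
  web: d = 0 mm → contributes +8 748 000 mm⁴
  top flange: d = 99 mm → contributes +24 766 560 mm⁴
Total I = 58 281 120 mm⁴.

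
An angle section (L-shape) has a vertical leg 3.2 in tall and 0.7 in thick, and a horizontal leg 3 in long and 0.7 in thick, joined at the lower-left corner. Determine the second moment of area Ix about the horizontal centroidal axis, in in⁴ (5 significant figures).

Split into non-overlapping primitives; take the origin at the lower-left of the bounding box.
Vertical leg: 0.7 × 3.2, A = 2.24 in², y = 1.6 in, Ī = 1.911467 in⁴.
Horizontal leg (remainder): 2.3 × 0.7, A = 1.61 in², y = 0.35 in, Ī = 0.06574167 in⁴.
Centroid: ȳ = ΣA·y / ΣA = 1.077273 in.
Transfer each piece to the horizontal centroidal axis using Ī + A·d² with d = y − 1.077273:
  vertical leg: d = 0.5227273 in → contributes +2.523533 in⁴
  horizontal leg (remainder): d = -0.7272727 in → contributes +0.9173119 in⁴
Total I = 3.440845 in⁴.

Ix ≈ 3.4408 in⁴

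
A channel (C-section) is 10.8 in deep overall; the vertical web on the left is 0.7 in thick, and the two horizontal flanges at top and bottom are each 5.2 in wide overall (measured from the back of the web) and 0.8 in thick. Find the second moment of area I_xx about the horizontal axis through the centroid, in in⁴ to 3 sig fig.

I_xx ≈ 254 in⁴

Split into non-overlapping primitives; take the origin at the lower-left of the bounding box.
Web: 0.7 × 10.8, A = 7.56 in², y = 5.4 in, Ī = 73.483 in⁴.
Top flange (beyond web): 4.5 × 0.8, A = 3.6 in², y = 10.4 in, Ī = 0.192 in⁴.
Bottom flange (beyond web): 4.5 × 0.8, A = 3.6 in², y = 0.4 in, Ī = 0.192 in⁴.
By symmetry the centroid is at mid-height, ȳ = 5.4 in.
Transfer each piece to the horizontal axis through the centroid using Ī + A·d² with d = y − 5.4:
  web: d = 0 in → contributes +73.483 in⁴
  top flange (beyond web): d = 5 in → contributes +90.192 in⁴
  bottom flange (beyond web): d = -5 in → contributes +90.192 in⁴
Total I = 253.87 in⁴.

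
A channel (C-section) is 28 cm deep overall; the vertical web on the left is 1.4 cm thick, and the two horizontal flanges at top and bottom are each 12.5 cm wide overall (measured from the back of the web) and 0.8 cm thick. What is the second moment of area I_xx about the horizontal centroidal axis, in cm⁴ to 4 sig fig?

Break the section into simple shapes (no overlaps), measuring from the bottom-left corner of the bounding box.
Web: 1.4 × 28, A = 39.2 cm², y = 14 cm, Ī = 2561.07 cm⁴.
Top flange (beyond web): 11.1 × 0.8, A = 8.88 cm², y = 27.6 cm, Ī = 0.4736 cm⁴.
Bottom flange (beyond web): 11.1 × 0.8, A = 8.88 cm², y = 0.4 cm, Ī = 0.4736 cm⁴.
By symmetry the centroid is at mid-height, ȳ = 14 cm.
Transfer each piece to the horizontal centroidal axis using Ī + A·d² with d = y − 14:
  web: d = 0 cm → contributes +2561.07 cm⁴
  top flange (beyond web): d = 13.6 cm → contributes +1642.92 cm⁴
  bottom flange (beyond web): d = -13.6 cm → contributes +1642.92 cm⁴
Total I = 5846.9 cm⁴.

I_xx ≈ 5847 cm⁴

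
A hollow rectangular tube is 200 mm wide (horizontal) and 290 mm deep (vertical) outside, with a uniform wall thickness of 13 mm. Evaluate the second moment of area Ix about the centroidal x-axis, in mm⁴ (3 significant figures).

Ix ≈ 1.40 × 10⁸ mm⁴

Split into non-overlapping primitives; take the origin at the lower-left of the bounding box.
Outer rectangle: 200 × 290, A = 58 000 mm², y = 145 mm, Ī = 406 483 333 mm⁴.
Inner void (subtracted): 174 × 264, A = 45 936 mm², y = 145 mm, Ī = 266 796 288 mm⁴.
By symmetry the centroid is at mid-height, ȳ = 145 mm.
All pieces are centred on the centroidal x-axis, so I = ΣĪ (holes subtracted) = 139 687 045 mm⁴.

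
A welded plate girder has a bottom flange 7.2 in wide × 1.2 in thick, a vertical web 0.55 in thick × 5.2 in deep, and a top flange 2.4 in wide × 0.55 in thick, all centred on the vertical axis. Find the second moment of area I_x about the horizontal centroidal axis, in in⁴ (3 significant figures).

Decompose the section into non-overlapping parts with the origin at the bottom-left of its bounding rectangle.
Bottom plate: 7.2 × 1.2, A = 8.64 in², y = 0.6 in, Ī = 1.0368 in⁴.
Web plate: 0.55 × 5.2, A = 2.86 in², y = 3.8 in, Ī = 6.4445 in⁴.
Top plate: 2.4 × 0.55, A = 1.32 in², y = 6.675 in, Ī = 0.033275 in⁴.
Centroid: ȳ = ΣA·y / ΣA = 1.9394 in.
Transfer each piece to the horizontal centroidal axis using Ī + A·d² with d = y − 1.9394:
  bottom plate: d = -1.3394 in → contributes +16.537 in⁴
  web plate: d = 1.8606 in → contributes +16.345 in⁴
  top plate: d = 4.7356 in → contributes +29.636 in⁴
Total I = 62.518 in⁴.

I_x ≈ 62.5 in⁴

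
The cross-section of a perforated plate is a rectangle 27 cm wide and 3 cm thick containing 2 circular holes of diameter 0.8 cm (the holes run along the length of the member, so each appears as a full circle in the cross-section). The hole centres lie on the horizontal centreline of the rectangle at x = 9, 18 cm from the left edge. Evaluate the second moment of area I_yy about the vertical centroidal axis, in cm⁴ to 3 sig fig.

Split into non-overlapping primitives; take the origin at the lower-left of the bounding box.
Plate: 27 × 3, A = 81 cm², x = 13.5 cm, Ī = 4920.8 cm⁴.
Hole 1 (subtracted): ⌀0.8, A = 0.50265 cm², x = 9 cm, Ī = 0.020106 cm⁴.
Hole 2 (subtracted): ⌀0.8, A = 0.50265 cm², x = 18 cm, Ī = 0.020106 cm⁴.
By symmetry the centroid is at mid-width, x̄ = 13.5 cm.
Transfer each piece to the vertical centroidal axis using Ī + A·d² with d = x − 13.5:
  plate: d = 0 cm → contributes +4920.8 cm⁴
  hole 1: d = -4.5 cm → contributes −10.199 cm⁴
  hole 2: d = 4.5 cm → contributes −10.199 cm⁴
Total I = 4900.4 cm⁴.

I_yy ≈ 4900 cm⁴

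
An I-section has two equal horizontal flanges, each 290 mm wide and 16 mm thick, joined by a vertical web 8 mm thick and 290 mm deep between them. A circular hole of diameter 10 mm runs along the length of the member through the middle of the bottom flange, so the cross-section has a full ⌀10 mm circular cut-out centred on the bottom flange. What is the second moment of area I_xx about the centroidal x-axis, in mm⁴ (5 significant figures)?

I_xx ≈ 2.3184 × 10⁸ mm⁴

Decompose the section into non-overlapping parts with the origin at the bottom-left of its bounding rectangle.
Bottom flange: 290 × 16, A = 4 640 mm², y = 8 mm, Ī = 98986.67 mm⁴.
Web: 8 × 290, A = 2 320 mm², y = 161 mm, Ī = 16 259 333 mm⁴.
Top flange: 290 × 16, A = 4 640 mm², y = 314 mm, Ī = 98986.67 mm⁴.
Hole (subtracted): ⌀10, A = 78.53982 mm², y = 8 mm, Ī = 490.8739 mm⁴.
Centroid: ȳ = ΣA·y / ΣA = 162.043 mm.
Transfer each piece to the centroidal x-axis using Ī + A·d² with d = y − 162.043:
  bottom flange: d = -154.043 mm → contributes +110 202 651 mm⁴
  web: d = -1.042975 mm → contributes +16 261 857 mm⁴
  top flange: d = 151.957 mm → contributes +107 240 937 mm⁴
  hole: d = -154.043 mm → contributes −1 864 181 mm⁴
Total I = 231 841 264 mm⁴.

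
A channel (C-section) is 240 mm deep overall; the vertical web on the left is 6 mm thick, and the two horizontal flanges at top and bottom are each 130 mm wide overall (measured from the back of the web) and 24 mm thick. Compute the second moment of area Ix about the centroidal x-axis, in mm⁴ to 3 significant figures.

Ix ≈ 7.66 × 10⁷ mm⁴

Decompose the section into non-overlapping parts with the origin at the bottom-left of its bounding rectangle.
Web: 6 × 240, A = 1 440 mm², y = 120 mm, Ī = 6 912 000 mm⁴.
Top flange (beyond web): 124 × 24, A = 2 976 mm², y = 228 mm, Ī = 142 848 mm⁴.
Bottom flange (beyond web): 124 × 24, A = 2 976 mm², y = 12 mm, Ī = 142 848 mm⁴.
By symmetry the centroid is at mid-height, ȳ = 120 mm.
Transfer each piece to the centroidal x-axis using Ī + A·d² with d = y − 120:
  web: d = 0 mm → contributes +6 912 000 mm⁴
  top flange (beyond web): d = 108 mm → contributes +34 854 912 mm⁴
  bottom flange (beyond web): d = -108 mm → contributes +34 854 912 mm⁴
Total I = 76 621 824 mm⁴.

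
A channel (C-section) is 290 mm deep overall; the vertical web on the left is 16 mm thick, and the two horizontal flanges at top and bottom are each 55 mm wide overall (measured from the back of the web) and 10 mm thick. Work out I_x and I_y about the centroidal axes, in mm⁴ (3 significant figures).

Decompose the section into non-overlapping parts with the origin at the bottom-left of its bounding rectangle.
Web: 16 × 290, A = 4 640 mm², y = 145 mm, Ī = 32 518 667 mm⁴.
Top flange (beyond web): 39 × 10, A = 390 mm², y = 285 mm, Ī = 3 250 mm⁴.
Bottom flange (beyond web): 39 × 10, A = 390 mm², y = 5 mm, Ī = 3 250 mm⁴.
By symmetry the centroid is at mid-height, ȳ = 145 mm.
Transfer each piece to the centroidal x-axis using Ī + A·d² with d = y − 145:
  web: d = 0 mm → contributes +32 518 667 mm⁴
  top flange (beyond web): d = 140 mm → contributes +7 647 250 mm⁴
  bottom flange (beyond web): d = -140 mm → contributes +7 647 250 mm⁴
Total I = 47 813 167 mm⁴.
For the y-axis: x̄ = 11.958 mm.
Repeating about the centroidal y-axis gives I_y = 702 837 mm⁴.

I_x ≈ 4.78 × 10⁷ mm⁴, I_y ≈ 7.03 × 10⁵ mm⁴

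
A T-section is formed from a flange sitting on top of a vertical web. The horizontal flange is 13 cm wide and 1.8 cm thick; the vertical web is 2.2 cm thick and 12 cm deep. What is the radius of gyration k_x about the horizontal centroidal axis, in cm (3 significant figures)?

k_x ≈ 4.28 cm

Split into non-overlapping primitives; take the origin at the lower-left of the bounding box.
Flange: 13 × 1.8, A = 23.4 cm², y = 12.9 cm, Ī = 6.318 cm⁴.
Web: 2.2 × 12, A = 26.4 cm², y = 6 cm, Ī = 316.8 cm⁴.
Centroid: ȳ = ΣA·y / ΣA = 9.2422 cm.
Transfer each piece to the horizontal centroidal axis using Ī + A·d² with d = y − 9.2422:
  flange: d = 3.6578 cm → contributes +319.4 cm⁴
  web: d = -3.2422 cm → contributes +594.31 cm⁴
Total I = 913.71 cm⁴.
Radius of gyration: k = √(I/A) = √(913.71 / 49.8) = 4.2834 cm.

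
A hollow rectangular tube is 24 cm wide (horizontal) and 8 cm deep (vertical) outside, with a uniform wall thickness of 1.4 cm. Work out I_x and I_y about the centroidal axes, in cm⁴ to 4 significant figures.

I_x ≈ 775.6 cm⁴, I_y ≈ 5087 cm⁴

Break the section into simple shapes (no overlaps), measuring from the bottom-left corner of the bounding box.
Outer rectangle: 24 × 8, A = 192 cm², y = 4 cm, Ī = 1 024 cm⁴.
Inner void (subtracted): 21.2 × 5.2, A = 110.24 cm², y = 4 cm, Ī = 248.407 cm⁴.
By symmetry the centroid is at mid-height, ȳ = 4 cm.
All pieces are centred on the centroidal x-axis, so I = ΣĪ (holes subtracted) = 775.593 cm⁴.
Repeating about the centroidal y-axis gives I_y = 5087.14 cm⁴.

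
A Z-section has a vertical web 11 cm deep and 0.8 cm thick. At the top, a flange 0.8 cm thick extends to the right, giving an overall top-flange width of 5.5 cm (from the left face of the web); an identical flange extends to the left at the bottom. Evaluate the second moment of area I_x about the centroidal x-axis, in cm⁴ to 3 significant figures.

I_x ≈ 285 cm⁴

Treat the section as a set of non-overlapping primitives; coordinates are from the bounding-box lower-left.
Web: 0.8 × 11, A = 8.8 cm², y = 5.5 cm, Ī = 88.733 cm⁴.
Top flange (beyond web): 4.7 × 0.8, A = 3.76 cm², y = 10.6 cm, Ī = 0.20053 cm⁴.
Bottom flange (beyond web): 4.7 × 0.8, A = 3.76 cm², y = 0.4 cm, Ī = 0.20053 cm⁴.
Centroid: ȳ = ΣA·y / ΣA = 5.5 cm.
Transfer each piece to the centroidal x-axis using Ī + A·d² with d = y − 5.5:
  web: d = 0 cm → contributes +88.733 cm⁴
  top flange (beyond web): d = 5.1 cm → contributes +97.998 cm⁴
  bottom flange (beyond web): d = -5.1 cm → contributes +97.998 cm⁴
Total I = 284.73 cm⁴.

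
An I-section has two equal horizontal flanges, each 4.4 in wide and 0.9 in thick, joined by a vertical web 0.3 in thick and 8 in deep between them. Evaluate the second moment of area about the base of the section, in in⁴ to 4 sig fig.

I_base ≈ 418.0 in⁴

Break the section into simple shapes (no overlaps), measuring from the bottom-left corner of the bounding box.
Bottom flange: 4.4 × 0.9, A = 3.96 in², y = 0.45 in, Ī = 0.2673 in⁴.
Web: 0.3 × 8, A = 2.4 in², y = 4.9 in, Ī = 12.8 in⁴.
Top flange: 4.4 × 0.9, A = 3.96 in², y = 9.35 in, Ī = 0.2673 in⁴.
Transfer each piece to the bottom edge using Ī + A·d² with d = y − 0:
  bottom flange: d = 0.45 in → contributes +1.0692 in⁴
  web: d = 4.9 in → contributes +70.424 in⁴
  top flange: d = 9.35 in → contributes +346.46 in⁴
Total I = 417.954 in⁴.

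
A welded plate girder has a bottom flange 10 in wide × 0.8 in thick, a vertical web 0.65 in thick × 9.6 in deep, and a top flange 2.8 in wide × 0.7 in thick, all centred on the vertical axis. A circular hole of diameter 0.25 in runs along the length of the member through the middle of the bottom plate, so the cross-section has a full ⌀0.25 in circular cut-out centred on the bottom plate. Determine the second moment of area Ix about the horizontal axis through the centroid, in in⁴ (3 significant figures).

Break the section into simple shapes (no overlaps), measuring from the bottom-left corner of the bounding box.
Bottom plate: 10 × 0.8, A = 8 in², y = 0.4 in, Ī = 0.42667 in⁴.
Web plate: 0.65 × 9.6, A = 6.24 in², y = 5.6 in, Ī = 47.923 in⁴.
Top plate: 2.8 × 0.7, A = 1.96 in², y = 10.75 in, Ī = 0.080033 in⁴.
Hole (subtracted): ⌀0.25, A = 0.049087 in², y = 0.4 in, Ī = 0.00019175 in⁴.
Centroid: ȳ = ΣA·y / ΣA = 3.6651 in.
Transfer each piece to the horizontal axis through the centroid using Ī + A·d² with d = y − 3.6651:
  bottom plate: d = -3.2651 in → contributes +85.713 in⁴
  web plate: d = 1.9349 in → contributes +71.285 in⁴
  top plate: d = 7.0849 in → contributes +98.464 in⁴
  hole: d = -3.2651 in → contributes −0.5235 in⁴
Total I = 254.94 in⁴.

Ix ≈ 255 in⁴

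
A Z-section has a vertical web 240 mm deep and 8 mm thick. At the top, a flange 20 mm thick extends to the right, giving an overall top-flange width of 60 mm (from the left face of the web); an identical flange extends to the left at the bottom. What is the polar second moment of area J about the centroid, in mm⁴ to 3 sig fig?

Decompose the section into non-overlapping parts with the origin at the bottom-left of its bounding rectangle.
Web: 8 × 240, A = 1 920 mm², y = 120 mm, Ī = 9 216 000 mm⁴.
Top flange (beyond web): 52 × 20, A = 1 040 mm², y = 230 mm, Ī = 34 667 mm⁴.
Bottom flange (beyond web): 52 × 20, A = 1 040 mm², y = 10 mm, Ī = 34 667 mm⁴.
Centroid: ȳ = ΣA·y / ΣA = 120 mm.
Transfer each piece to the centroidal x-axis using Ī + A·d² with d = y − 120:
  web: d = 0 mm → contributes +9 216 000 mm⁴
  top flange (beyond web): d = 110 mm → contributes +12 618 667 mm⁴
  bottom flange (beyond web): d = -110 mm → contributes +12 618 667 mm⁴
Total I = 34 453 333 mm⁴.
For the y-axis: x̄ = 56 mm.
Repeating about the centroidal y-axis gives I_y = 2 350 933 mm⁴.
Polar second moment: J = I_x + I_y = 36 804 267 mm⁴.

J ≈ 3.68 × 10⁷ mm⁴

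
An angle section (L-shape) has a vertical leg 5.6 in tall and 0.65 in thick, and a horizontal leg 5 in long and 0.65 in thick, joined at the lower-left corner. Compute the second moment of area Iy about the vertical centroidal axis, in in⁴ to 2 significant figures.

Break the section into simple shapes (no overlaps), measuring from the bottom-left corner of the bounding box.
Vertical leg: 0.65 × 5.6, A = 3.64 in², x = 0.325 in, Ī = 0.1282 in⁴.
Horizontal leg (remainder): 4.35 × 0.65, A = 2.828 in², x = 2.825 in, Ī = 4.459 in⁴.
Centroid: x̄ = ΣA·x / ΣA = 1.418 in.
Transfer each piece to the vertical centroidal axis using Ī + A·d² with d = x − 1.418:
  vertical leg: d = -1.093 in → contributes +4.476 in⁴
  horizontal leg (remainder): d = 1.407 in → contributes +10.06 in⁴
Total I = 14.53 in⁴.

Iy ≈ 15 in⁴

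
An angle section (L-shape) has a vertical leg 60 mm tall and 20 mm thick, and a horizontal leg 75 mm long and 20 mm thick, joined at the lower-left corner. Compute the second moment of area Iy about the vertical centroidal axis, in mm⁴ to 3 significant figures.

Decompose the section into non-overlapping parts with the origin at the bottom-left of its bounding rectangle.
Vertical leg: 20 × 60, A = 1 200 mm², x = 10 mm, Ī = 40 000 mm⁴.
Horizontal leg (remainder): 55 × 20, A = 1 100 mm², x = 47.5 mm, Ī = 277 292 mm⁴.
Centroid: x̄ = ΣA·x / ΣA = 27.935 mm.
Transfer each piece to the vertical centroidal axis using Ī + A·d² with d = x − 27.935:
  vertical leg: d = -17.935 mm → contributes +425 988 mm⁴
  horizontal leg (remainder): d = 19.565 mm → contributes +698 369 mm⁴
Total I = 1 124 357 mm⁴.

Iy ≈ 1.12 × 10⁶ mm⁴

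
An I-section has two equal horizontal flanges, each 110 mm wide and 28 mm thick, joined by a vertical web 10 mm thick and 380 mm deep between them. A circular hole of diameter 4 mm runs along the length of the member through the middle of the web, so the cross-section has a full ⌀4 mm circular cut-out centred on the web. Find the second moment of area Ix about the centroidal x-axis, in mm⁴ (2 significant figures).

Treat the section as a set of non-overlapping primitives; coordinates are from the bounding-box lower-left.
Bottom flange: 110 × 28, A = 3 080 mm², y = 14 mm, Ī = 201 227 mm⁴.
Web: 10 × 380, A = 3 800 mm², y = 218 mm, Ī = 45 726 667 mm⁴.
Top flange: 110 × 28, A = 3 080 mm², y = 422 mm, Ī = 201 227 mm⁴.
Hole (subtracted): ⌀4, A = 12.57 mm², y = 218 mm, Ī = 12.57 mm⁴.
By symmetry the centroid is at mid-height, ȳ = 218 mm.
Transfer each piece to the centroidal x-axis using Ī + A·d² with d = y − 218:
  bottom flange: d = -204 mm → contributes +128 378 507 mm⁴
  web: d = 0 mm → contributes +45 726 667 mm⁴
  top flange: d = 204 mm → contributes +128 378 507 mm⁴
  hole: d = 0 mm → contributes −12.57 mm⁴
Total I = 302 483 667 mm⁴.

Ix ≈ 3.0 × 10⁸ mm⁴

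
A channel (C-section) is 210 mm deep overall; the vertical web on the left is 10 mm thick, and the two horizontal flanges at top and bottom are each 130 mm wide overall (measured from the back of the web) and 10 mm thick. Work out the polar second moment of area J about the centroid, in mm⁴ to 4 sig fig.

J ≈ 3.937 × 10⁷ mm⁴

Treat the section as a set of non-overlapping primitives; coordinates are from the bounding-box lower-left.
Web: 10 × 210, A = 2 100 mm², y = 105 mm, Ī = 7 717 500 mm⁴.
Top flange (beyond web): 120 × 10, A = 1 200 mm², y = 205 mm, Ī = 10 000 mm⁴.
Bottom flange (beyond web): 120 × 10, A = 1 200 mm², y = 5 mm, Ī = 10 000 mm⁴.
By symmetry the centroid is at mid-height, ȳ = 105 mm.
Transfer each piece to the centroidal x-axis using Ī + A·d² with d = y − 105:
  web: d = 0 mm → contributes +7 717 500 mm⁴
  top flange (beyond web): d = 100 mm → contributes +12 010 000 mm⁴
  bottom flange (beyond web): d = -100 mm → contributes +12 010 000 mm⁴
Total I = 31 737 500 mm⁴.
For the y-axis: x̄ = 39.6667 mm.
Repeating about the centroidal y-axis gives I_y = 7 629 500 mm⁴.
Polar second moment: J = I_x + I_y = 39 367 000 mm⁴.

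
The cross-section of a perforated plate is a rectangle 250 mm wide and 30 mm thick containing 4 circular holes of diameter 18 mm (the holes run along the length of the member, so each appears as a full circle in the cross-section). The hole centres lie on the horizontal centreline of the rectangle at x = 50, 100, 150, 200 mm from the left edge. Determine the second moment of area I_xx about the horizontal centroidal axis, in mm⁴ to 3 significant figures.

I_xx ≈ 5.42 × 10⁵ mm⁴

Decompose the section into non-overlapping parts with the origin at the bottom-left of its bounding rectangle.
Plate: 250 × 30, A = 7 500 mm², y = 15 mm, Ī = 562 500 mm⁴.
Hole 1 (subtracted): ⌀18, A = 254.47 mm², y = 15 mm, Ī = 5 153 mm⁴.
Hole 2 (subtracted): ⌀18, A = 254.47 mm², y = 15 mm, Ī = 5 153 mm⁴.
Hole 3 (subtracted): ⌀18, A = 254.47 mm², y = 15 mm, Ī = 5 153 mm⁴.
Hole 4 (subtracted): ⌀18, A = 254.47 mm², y = 15 mm, Ī = 5 153 mm⁴.
By symmetry the centroid is at mid-height, ȳ = 15 mm.
All pieces are centred on the horizontal centroidal axis, so I = ΣĪ (holes subtracted) = 541 888 mm⁴.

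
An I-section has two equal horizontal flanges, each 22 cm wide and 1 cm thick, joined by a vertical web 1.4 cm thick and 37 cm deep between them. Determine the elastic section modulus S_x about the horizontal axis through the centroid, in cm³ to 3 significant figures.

Treat the section as a set of non-overlapping primitives; coordinates are from the bounding-box lower-left.
Bottom flange: 22 × 1, A = 22 cm², y = 0.5 cm, Ī = 1.8333 cm⁴.
Web: 1.4 × 37, A = 51.8 cm², y = 19.5 cm, Ī = 5909.5 cm⁴.
Top flange: 22 × 1, A = 22 cm², y = 38.5 cm, Ī = 1.8333 cm⁴.
By symmetry the centroid is at mid-height, ȳ = 19.5 cm.
Transfer each piece to the horizontal axis through the centroid using Ī + A·d² with d = y − 19.5:
  bottom flange: d = -19 cm → contributes +7943.8 cm⁴
  web: d = 0 cm → contributes +5909.5 cm⁴
  top flange: d = 19 cm → contributes +7943.8 cm⁴
Total I = 21 797 cm⁴.
Extreme fibre distance c = 19.5 cm; S = I/c = 1117.8 cm³.

S_x ≈ 1120 cm³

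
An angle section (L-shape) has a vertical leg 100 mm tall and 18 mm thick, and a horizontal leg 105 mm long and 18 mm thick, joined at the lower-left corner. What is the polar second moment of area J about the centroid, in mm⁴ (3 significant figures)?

Split into non-overlapping primitives; take the origin at the lower-left of the bounding box.
Vertical leg: 18 × 100, A = 1 800 mm², y = 50 mm, Ī = 1 500 000 mm⁴.
Horizontal leg (remainder): 87 × 18, A = 1 566 mm², y = 9 mm, Ī = 42 282 mm⁴.
Centroid: ȳ = ΣA·y / ΣA = 30.925 mm.
Transfer each piece to the centroidal x-axis using Ī + A·d² with d = y − 30.925:
  vertical leg: d = 19.075 mm → contributes +2 154 931 mm⁴
  horizontal leg (remainder): d = -21.925 mm → contributes +795 076 mm⁴
Total I = 2 950 007 mm⁴.
For the y-axis: x̄ = 33.425 mm.
Repeating about the centroidal y-axis gives I_y = 3 344 530 mm⁴.
Polar second moment: J = I_x + I_y = 6 294 537 mm⁴.

J ≈ 6.29 × 10⁶ mm⁴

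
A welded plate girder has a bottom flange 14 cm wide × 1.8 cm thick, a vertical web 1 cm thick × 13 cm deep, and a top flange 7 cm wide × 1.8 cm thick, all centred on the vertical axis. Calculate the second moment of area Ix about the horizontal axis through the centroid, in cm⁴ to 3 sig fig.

Ix ≈ 2090 cm⁴

Break the section into simple shapes (no overlaps), measuring from the bottom-left corner of the bounding box.
Bottom plate: 14 × 1.8, A = 25.2 cm², y = 0.9 cm, Ī = 6.804 cm⁴.
Web plate: 1 × 13, A = 13 cm², y = 8.3 cm, Ī = 183.08 cm⁴.
Top plate: 7 × 1.8, A = 12.6 cm², y = 15.7 cm, Ī = 3.402 cm⁴.
Centroid: ȳ = ΣA·y / ΣA = 6.4646 cm.
Transfer each piece to the horizontal axis through the centroid using Ī + A·d² with d = y − 6.4646:
  bottom plate: d = -5.5646 cm → contributes +787.11 cm⁴
  web plate: d = 1.8354 cm → contributes +226.88 cm⁴
  top plate: d = 9.2354 cm → contributes +1078.1 cm⁴
Total I = 2092.1 cm⁴.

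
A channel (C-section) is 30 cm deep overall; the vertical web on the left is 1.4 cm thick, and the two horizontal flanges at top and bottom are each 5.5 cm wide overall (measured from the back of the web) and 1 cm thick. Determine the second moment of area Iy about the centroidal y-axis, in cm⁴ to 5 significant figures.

Treat the section as a set of non-overlapping primitives; coordinates are from the bounding-box lower-left.
Web: 1.4 × 30, A = 42 cm², x = 0.7 cm, Ī = 6.86 cm⁴.
Top flange (beyond web): 4.1 × 1, A = 4.1 cm², x = 3.45 cm, Ī = 5.743417 cm⁴.
Bottom flange (beyond web): 4.1 × 1, A = 4.1 cm², x = 3.45 cm, Ī = 5.743417 cm⁴.
Centroid: x̄ = ΣA·x / ΣA = 1.149203 cm.
Transfer each piece to the centroidal y-axis using Ī + A·d² with d = x − 1.149203:
  web: d = -0.4492032 cm → contributes +15.33491 cm⁴
  top flange (beyond web): d = 2.300797 cm → contributes +27.44745 cm⁴
  bottom flange (beyond web): d = 2.300797 cm → contributes +27.44745 cm⁴
Total I = 70.2298 cm⁴.

Iy ≈ 70.230 cm⁴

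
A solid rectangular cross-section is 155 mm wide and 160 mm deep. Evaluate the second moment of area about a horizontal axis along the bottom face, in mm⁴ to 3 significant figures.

I_base ≈ 2.12 × 10⁸ mm⁴

The section: 155 × 160, A = 24 800 mm², y = 80 mm, Ī = 52 906 667 mm⁴.
Transfer it to the bottom edge using Ī + A·d² with d = y − 0:
  the section: d = 80 mm → contributes +211 626 667 mm⁴
Total I = 211 626 667 mm⁴.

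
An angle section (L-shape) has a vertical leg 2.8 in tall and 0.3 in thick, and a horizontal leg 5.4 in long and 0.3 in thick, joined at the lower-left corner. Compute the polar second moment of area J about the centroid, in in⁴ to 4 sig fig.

J ≈ 8.683 in⁴

Break the section into simple shapes (no overlaps), measuring from the bottom-left corner of the bounding box.
Vertical leg: 0.3 × 2.8, A = 0.84 in², y = 1.4 in, Ī = 0.5488 in⁴.
Horizontal leg (remainder): 5.1 × 0.3, A = 1.53 in², y = 0.15 in, Ī = 0.011475 in⁴.
Centroid: ȳ = ΣA·y / ΣA = 0.593038 in.
Transfer each piece to the centroidal x-axis using Ī + A·d² with d = y − 0.593038:
  vertical leg: d = 0.806962 in → contributes +1.0958 in⁴
  horizontal leg (remainder): d = -0.443038 in → contributes +0.311787 in⁴
Total I = 1.40759 in⁴.
For the y-axis: x̄ = 1.89304 in.
Repeating about the centroidal y-axis gives I_y = 7.27579 in⁴.
Polar second moment: J = I_x + I_y = 8.68337 in⁴.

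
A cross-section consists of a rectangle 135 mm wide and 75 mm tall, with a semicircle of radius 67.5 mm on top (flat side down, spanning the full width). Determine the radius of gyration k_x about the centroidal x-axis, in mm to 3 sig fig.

k_x ≈ 38.3 mm

Treat the section as a set of non-overlapping primitives; coordinates are from the bounding-box lower-left.
Rectangular body: 135 × 75, A = 10 125 mm², y = 37.5 mm, Ī = 4 746 094 mm⁴.
Semicircular cap: semicircle r = 67.5, A = 7156.9 mm², y = 103.65 mm, Ī = 2 278 490 mm⁴.
Centroid: ȳ = ΣA·y / ΣA = 64.894 mm.
Transfer each piece to the centroidal x-axis using Ī + A·d² with d = y − 64.894:
  rectangular body: d = -27.394 mm → contributes +12 344 051 mm⁴
  semicircular cap: d = 38.754 mm → contributes +13 027 401 mm⁴
Total I = 25 371 452 mm⁴.
Radius of gyration: k = √(I/A) = √(25 371 452 / 17 282) = 38.316 mm.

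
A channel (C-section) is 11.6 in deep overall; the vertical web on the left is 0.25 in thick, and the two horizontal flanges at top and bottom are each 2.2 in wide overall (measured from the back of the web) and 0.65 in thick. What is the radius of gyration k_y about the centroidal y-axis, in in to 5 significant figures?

k_y ≈ 0.67210 in

Decompose the section into non-overlapping parts with the origin at the bottom-left of its bounding rectangle.
Web: 0.25 × 11.6, A = 2.9 in², x = 0.125 in, Ī = 0.01510417 in⁴.
Top flange (beyond web): 1.95 × 0.65, A = 1.2675 in², x = 1.225 in, Ī = 0.4016391 in⁴.
Bottom flange (beyond web): 1.95 × 0.65, A = 1.2675 in², x = 1.225 in, Ī = 0.4016391 in⁴.
Centroid: x̄ = ΣA·x / ΣA = 0.6380635 in.
Transfer each piece to the centroidal y-axis using Ī + A·d² with d = x − 0.6380635:
  web: d = -0.5130635 in → contributes +0.7784831 in⁴
  top flange (beyond web): d = 0.5869365 in → contributes +0.8382858 in⁴
  bottom flange (beyond web): d = 0.5869365 in → contributes +0.8382858 in⁴
Total I = 2.455055 in⁴.
Radius of gyration: k = √(I/A) = √(2.455055 / 5.435) = 0.6720952 in.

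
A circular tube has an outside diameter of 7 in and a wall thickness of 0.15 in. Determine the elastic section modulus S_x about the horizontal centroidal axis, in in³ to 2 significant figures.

S_x ≈ 5.4 in³

Treat the section as a set of non-overlapping primitives; coordinates are from the bounding-box lower-left.
Outer circle: ⌀7, A = 38.48 in², y = 3.5 in, Ī = 117.9 in⁴.
Bore (subtracted): ⌀6.7, A = 35.26 in², y = 3.5 in, Ī = 98.92 in⁴.
By symmetry the centroid is at mid-height, ȳ = 3.5 in.
All pieces are centred on the horizontal centroidal axis, so I = ΣĪ (holes subtracted) = 18.94 in⁴.
Extreme fibre distance c = 3.5 in; S = I/c = 5.412 in³.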